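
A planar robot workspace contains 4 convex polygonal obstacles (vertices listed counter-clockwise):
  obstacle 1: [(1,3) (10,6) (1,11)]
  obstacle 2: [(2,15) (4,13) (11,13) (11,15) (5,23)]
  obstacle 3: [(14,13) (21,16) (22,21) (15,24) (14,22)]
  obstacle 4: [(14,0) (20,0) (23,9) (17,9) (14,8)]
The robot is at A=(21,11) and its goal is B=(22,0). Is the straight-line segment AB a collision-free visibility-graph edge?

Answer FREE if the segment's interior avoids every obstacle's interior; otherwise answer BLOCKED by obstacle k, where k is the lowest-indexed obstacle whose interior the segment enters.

Obstacle 1 [(1,3) (10,6) (1,11)]:
  edge (1,3)–(10,6): clear
  edge (10,6)–(1,11): clear
  edge (1,11)–(1,3): clear
  midpoint (43/2,11/2) outside
  → clear
Obstacle 2 [(2,15) (4,13) (11,13) (11,15) (5,23)]:
  edge (2,15)–(4,13): clear
  edge (4,13)–(11,13): clear
  edge (11,13)–(11,15): clear
  edge (11,15)–(5,23): clear
  edge (5,23)–(2,15): clear
  midpoint (43/2,11/2) outside
  → clear
Obstacle 3 [(14,13) (21,16) (22,21) (15,24) (14,22)]:
  edge (14,13)–(21,16): clear
  edge (21,16)–(22,21): clear
  edge (22,21)–(15,24): clear
  edge (15,24)–(14,22): clear
  edge (14,22)–(14,13): clear
  midpoint (43/2,11/2) outside
  → clear
Obstacle 4 [(14,0) (20,0) (23,9) (17,9) (14,8)]:
  edge (14,0)–(20,0): clear
  edge (20,0)–(23,9): crosses AB
  edge (23,9)–(17,9): crosses AB
  edge (17,9)–(14,8): clear
  edge (14,8)–(14,0): clear
  → BLOCKED

BLOCKED by obstacle 4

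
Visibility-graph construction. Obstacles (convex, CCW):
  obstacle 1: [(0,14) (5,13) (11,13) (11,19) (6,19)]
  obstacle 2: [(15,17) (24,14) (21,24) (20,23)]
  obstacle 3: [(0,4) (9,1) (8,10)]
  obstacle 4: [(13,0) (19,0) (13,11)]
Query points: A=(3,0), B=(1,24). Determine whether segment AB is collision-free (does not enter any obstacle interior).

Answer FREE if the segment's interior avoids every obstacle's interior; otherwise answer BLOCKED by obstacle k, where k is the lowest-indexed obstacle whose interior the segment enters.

BLOCKED by obstacle 1

Obstacle 1 [(0,14) (5,13) (11,13) (11,19) (6,19)]:
  edge (0,14)–(5,13): crosses AB
  edge (5,13)–(11,13): clear
  edge (11,13)–(11,19): clear
  edge (11,19)–(6,19): clear
  edge (6,19)–(0,14): crosses AB
  → BLOCKED
Obstacle 2 [(15,17) (24,14) (21,24) (20,23)]:
  edge (15,17)–(24,14): clear
  edge (24,14)–(21,24): clear
  edge (21,24)–(20,23): clear
  edge (20,23)–(15,17): clear
  midpoint (2,12) outside
  → clear
Obstacle 3 [(0,4) (9,1) (8,10)]:
  edge (0,4)–(9,1): crosses AB
  edge (9,1)–(8,10): clear
  edge (8,10)–(0,4): crosses AB
  → BLOCKED
Obstacle 4 [(13,0) (19,0) (13,11)]:
  edge (13,0)–(19,0): clear
  edge (19,0)–(13,11): clear
  edge (13,11)–(13,0): clear
  midpoint (2,12) outside
  → clear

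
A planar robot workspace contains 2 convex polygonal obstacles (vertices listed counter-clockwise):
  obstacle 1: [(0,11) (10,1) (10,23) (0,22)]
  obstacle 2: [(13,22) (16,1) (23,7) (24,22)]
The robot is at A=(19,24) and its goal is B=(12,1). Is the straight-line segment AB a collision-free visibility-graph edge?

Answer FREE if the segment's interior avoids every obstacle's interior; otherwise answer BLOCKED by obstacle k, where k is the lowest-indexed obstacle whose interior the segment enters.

Obstacle 1 [(0,11) (10,1) (10,23) (0,22)]:
  edge (0,11)–(10,1): clear
  edge (10,1)–(10,23): clear
  edge (10,23)–(0,22): clear
  edge (0,22)–(0,11): clear
  midpoint (31/2,25/2) outside
  → clear
Obstacle 2 [(13,22) (16,1) (23,7) (24,22)]:
  edge (13,22)–(16,1): crosses AB
  edge (16,1)–(23,7): clear
  edge (23,7)–(24,22): clear
  edge (24,22)–(13,22): crosses AB
  → BLOCKED

BLOCKED by obstacle 2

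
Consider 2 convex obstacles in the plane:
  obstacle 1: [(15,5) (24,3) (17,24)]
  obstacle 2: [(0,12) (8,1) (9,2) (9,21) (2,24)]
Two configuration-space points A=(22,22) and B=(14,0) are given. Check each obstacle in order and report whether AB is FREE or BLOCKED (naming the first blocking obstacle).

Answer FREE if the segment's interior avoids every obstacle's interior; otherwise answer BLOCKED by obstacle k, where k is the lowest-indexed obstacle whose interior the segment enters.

Obstacle 1 [(15,5) (24,3) (17,24)]:
  edge (15,5)–(24,3): crosses AB
  edge (24,3)–(17,24): crosses AB
  edge (17,24)–(15,5): clear
  → BLOCKED
Obstacle 2 [(0,12) (8,1) (9,2) (9,21) (2,24)]:
  edge (0,12)–(8,1): clear
  edge (8,1)–(9,2): clear
  edge (9,2)–(9,21): clear
  edge (9,21)–(2,24): clear
  edge (2,24)–(0,12): clear
  midpoint (18,11) outside
  → clear

BLOCKED by obstacle 1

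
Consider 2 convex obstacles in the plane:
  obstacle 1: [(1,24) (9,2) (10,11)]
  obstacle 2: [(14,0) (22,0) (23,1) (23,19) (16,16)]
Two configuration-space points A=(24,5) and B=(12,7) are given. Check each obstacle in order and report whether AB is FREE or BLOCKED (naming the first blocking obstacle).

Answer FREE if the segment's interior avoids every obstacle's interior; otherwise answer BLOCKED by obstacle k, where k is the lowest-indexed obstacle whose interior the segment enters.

BLOCKED by obstacle 2

Obstacle 1 [(1,24) (9,2) (10,11)]:
  edge (1,24)–(9,2): clear
  edge (9,2)–(10,11): clear
  edge (10,11)–(1,24): clear
  midpoint (18,6) outside
  → clear
Obstacle 2 [(14,0) (22,0) (23,1) (23,19) (16,16)]:
  edge (14,0)–(22,0): clear
  edge (22,0)–(23,1): clear
  edge (23,1)–(23,19): crosses AB
  edge (23,19)–(16,16): clear
  edge (16,16)–(14,0): crosses AB
  → BLOCKED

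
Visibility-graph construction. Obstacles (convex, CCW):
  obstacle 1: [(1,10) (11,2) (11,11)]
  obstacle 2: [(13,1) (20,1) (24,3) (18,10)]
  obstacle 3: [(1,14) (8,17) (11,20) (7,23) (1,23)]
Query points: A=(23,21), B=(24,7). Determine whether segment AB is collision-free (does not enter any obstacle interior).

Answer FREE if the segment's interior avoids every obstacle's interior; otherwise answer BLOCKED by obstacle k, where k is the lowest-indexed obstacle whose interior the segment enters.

FREE

Obstacle 1 [(1,10) (11,2) (11,11)]:
  edge (1,10)–(11,2): clear
  edge (11,2)–(11,11): clear
  edge (11,11)–(1,10): clear
  midpoint (47/2,14) outside
  → clear
Obstacle 2 [(13,1) (20,1) (24,3) (18,10)]:
  edge (13,1)–(20,1): clear
  edge (20,1)–(24,3): clear
  edge (24,3)–(18,10): clear
  edge (18,10)–(13,1): clear
  midpoint (47/2,14) outside
  → clear
Obstacle 3 [(1,14) (8,17) (11,20) (7,23) (1,23)]:
  edge (1,14)–(8,17): clear
  edge (8,17)–(11,20): clear
  edge (11,20)–(7,23): clear
  edge (7,23)–(1,23): clear
  edge (1,23)–(1,14): clear
  midpoint (47/2,14) outside
  → clear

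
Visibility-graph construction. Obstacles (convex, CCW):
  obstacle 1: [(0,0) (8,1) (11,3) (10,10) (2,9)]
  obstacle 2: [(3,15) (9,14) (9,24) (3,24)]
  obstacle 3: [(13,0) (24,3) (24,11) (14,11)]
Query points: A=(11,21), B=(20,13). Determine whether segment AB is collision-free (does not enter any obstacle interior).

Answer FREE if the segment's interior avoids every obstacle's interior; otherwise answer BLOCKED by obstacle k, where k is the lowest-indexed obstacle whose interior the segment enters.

Obstacle 1 [(0,0) (8,1) (11,3) (10,10) (2,9)]:
  edge (0,0)–(8,1): clear
  edge (8,1)–(11,3): clear
  edge (11,3)–(10,10): clear
  edge (10,10)–(2,9): clear
  edge (2,9)–(0,0): clear
  midpoint (31/2,17) outside
  → clear
Obstacle 2 [(3,15) (9,14) (9,24) (3,24)]:
  edge (3,15)–(9,14): clear
  edge (9,14)–(9,24): clear
  edge (9,24)–(3,24): clear
  edge (3,24)–(3,15): clear
  midpoint (31/2,17) outside
  → clear
Obstacle 3 [(13,0) (24,3) (24,11) (14,11)]:
  edge (13,0)–(24,3): clear
  edge (24,3)–(24,11): clear
  edge (24,11)–(14,11): clear
  edge (14,11)–(13,0): clear
  midpoint (31/2,17) outside
  → clear

FREE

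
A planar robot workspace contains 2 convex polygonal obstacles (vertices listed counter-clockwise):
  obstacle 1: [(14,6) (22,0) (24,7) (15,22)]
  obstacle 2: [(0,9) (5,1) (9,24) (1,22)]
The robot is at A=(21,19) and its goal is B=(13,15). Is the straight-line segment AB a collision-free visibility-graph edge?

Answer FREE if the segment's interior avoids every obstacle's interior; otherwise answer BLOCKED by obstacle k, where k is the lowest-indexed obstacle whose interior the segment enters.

BLOCKED by obstacle 1

Obstacle 1 [(14,6) (22,0) (24,7) (15,22)]:
  edge (14,6)–(22,0): clear
  edge (22,0)–(24,7): clear
  edge (24,7)–(15,22): crosses AB
  edge (15,22)–(14,6): crosses AB
  → BLOCKED
Obstacle 2 [(0,9) (5,1) (9,24) (1,22)]:
  edge (0,9)–(5,1): clear
  edge (5,1)–(9,24): clear
  edge (9,24)–(1,22): clear
  edge (1,22)–(0,9): clear
  midpoint (17,17) outside
  → clear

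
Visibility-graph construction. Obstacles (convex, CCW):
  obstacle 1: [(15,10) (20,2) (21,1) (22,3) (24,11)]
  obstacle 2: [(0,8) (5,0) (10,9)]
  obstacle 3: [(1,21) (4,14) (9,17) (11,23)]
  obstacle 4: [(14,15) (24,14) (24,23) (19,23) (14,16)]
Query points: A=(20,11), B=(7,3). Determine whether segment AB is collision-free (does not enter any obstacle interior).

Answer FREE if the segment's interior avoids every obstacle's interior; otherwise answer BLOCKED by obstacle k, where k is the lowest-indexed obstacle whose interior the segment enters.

BLOCKED by obstacle 1

Obstacle 1 [(15,10) (20,2) (21,1) (22,3) (24,11)]:
  edge (15,10)–(20,2): crosses AB
  edge (20,2)–(21,1): clear
  edge (21,1)–(22,3): clear
  edge (22,3)–(24,11): clear
  edge (24,11)–(15,10): crosses AB
  → BLOCKED
Obstacle 2 [(0,8) (5,0) (10,9)]:
  edge (0,8)–(5,0): clear
  edge (5,0)–(10,9): clear
  edge (10,9)–(0,8): clear
  midpoint (27/2,7) outside
  → clear
Obstacle 3 [(1,21) (4,14) (9,17) (11,23)]:
  edge (1,21)–(4,14): clear
  edge (4,14)–(9,17): clear
  edge (9,17)–(11,23): clear
  edge (11,23)–(1,21): clear
  midpoint (27/2,7) outside
  → clear
Obstacle 4 [(14,15) (24,14) (24,23) (19,23) (14,16)]:
  edge (14,15)–(24,14): clear
  edge (24,14)–(24,23): clear
  edge (24,23)–(19,23): clear
  edge (19,23)–(14,16): clear
  edge (14,16)–(14,15): clear
  midpoint (27/2,7) outside
  → clear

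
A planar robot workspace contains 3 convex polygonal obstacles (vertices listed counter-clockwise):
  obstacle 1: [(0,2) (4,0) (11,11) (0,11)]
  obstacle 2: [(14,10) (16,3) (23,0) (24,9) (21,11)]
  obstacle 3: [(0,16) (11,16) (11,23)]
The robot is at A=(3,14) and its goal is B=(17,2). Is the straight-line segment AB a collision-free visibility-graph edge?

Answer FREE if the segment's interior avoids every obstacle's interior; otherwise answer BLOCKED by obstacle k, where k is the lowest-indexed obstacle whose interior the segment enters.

Obstacle 1 [(0,2) (4,0) (11,11) (0,11)]:
  edge (0,2)–(4,0): clear
  edge (4,0)–(11,11): crosses AB
  edge (11,11)–(0,11): crosses AB
  edge (0,11)–(0,2): clear
  → BLOCKED
Obstacle 2 [(14,10) (16,3) (23,0) (24,9) (21,11)]:
  edge (14,10)–(16,3): clear
  edge (16,3)–(23,0): clear
  edge (23,0)–(24,9): clear
  edge (24,9)–(21,11): clear
  edge (21,11)–(14,10): clear
  midpoint (10,8) outside
  → clear
Obstacle 3 [(0,16) (11,16) (11,23)]:
  edge (0,16)–(11,16): clear
  edge (11,16)–(11,23): clear
  edge (11,23)–(0,16): clear
  midpoint (10,8) outside
  → clear

BLOCKED by obstacle 1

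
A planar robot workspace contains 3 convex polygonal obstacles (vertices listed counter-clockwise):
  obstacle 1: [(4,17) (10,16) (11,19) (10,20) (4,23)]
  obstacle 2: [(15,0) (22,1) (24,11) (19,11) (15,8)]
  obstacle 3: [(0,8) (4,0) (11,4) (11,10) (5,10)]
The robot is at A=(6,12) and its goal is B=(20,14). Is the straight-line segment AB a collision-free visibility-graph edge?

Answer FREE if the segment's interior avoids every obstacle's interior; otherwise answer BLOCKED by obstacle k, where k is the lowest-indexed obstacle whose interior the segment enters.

Obstacle 1 [(4,17) (10,16) (11,19) (10,20) (4,23)]:
  edge (4,17)–(10,16): clear
  edge (10,16)–(11,19): clear
  edge (11,19)–(10,20): clear
  edge (10,20)–(4,23): clear
  edge (4,23)–(4,17): clear
  midpoint (13,13) outside
  → clear
Obstacle 2 [(15,0) (22,1) (24,11) (19,11) (15,8)]:
  edge (15,0)–(22,1): clear
  edge (22,1)–(24,11): clear
  edge (24,11)–(19,11): clear
  edge (19,11)–(15,8): clear
  edge (15,8)–(15,0): clear
  midpoint (13,13) outside
  → clear
Obstacle 3 [(0,8) (4,0) (11,4) (11,10) (5,10)]:
  edge (0,8)–(4,0): clear
  edge (4,0)–(11,4): clear
  edge (11,4)–(11,10): clear
  edge (11,10)–(5,10): clear
  edge (5,10)–(0,8): clear
  midpoint (13,13) outside
  → clear

FREE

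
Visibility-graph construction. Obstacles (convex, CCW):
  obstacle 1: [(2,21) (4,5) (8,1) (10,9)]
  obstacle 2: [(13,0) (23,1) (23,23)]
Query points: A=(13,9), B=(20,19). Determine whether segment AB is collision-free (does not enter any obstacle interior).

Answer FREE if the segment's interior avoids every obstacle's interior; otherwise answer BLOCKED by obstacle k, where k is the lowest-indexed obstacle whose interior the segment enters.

Obstacle 1 [(2,21) (4,5) (8,1) (10,9)]:
  edge (2,21)–(4,5): clear
  edge (4,5)–(8,1): clear
  edge (8,1)–(10,9): clear
  edge (10,9)–(2,21): clear
  midpoint (33/2,14) outside
  → clear
Obstacle 2 [(13,0) (23,1) (23,23)]:
  edge (13,0)–(23,1): clear
  edge (23,1)–(23,23): clear
  edge (23,23)–(13,0): clear
  midpoint (33/2,14) outside
  → clear

FREE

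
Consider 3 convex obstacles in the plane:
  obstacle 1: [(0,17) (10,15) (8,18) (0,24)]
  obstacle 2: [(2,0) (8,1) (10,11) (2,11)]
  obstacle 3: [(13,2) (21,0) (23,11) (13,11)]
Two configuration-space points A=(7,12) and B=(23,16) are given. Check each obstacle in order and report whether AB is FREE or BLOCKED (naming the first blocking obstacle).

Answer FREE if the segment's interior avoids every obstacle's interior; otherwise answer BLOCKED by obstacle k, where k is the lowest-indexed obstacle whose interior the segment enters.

Obstacle 1 [(0,17) (10,15) (8,18) (0,24)]:
  edge (0,17)–(10,15): clear
  edge (10,15)–(8,18): clear
  edge (8,18)–(0,24): clear
  edge (0,24)–(0,17): clear
  midpoint (15,14) outside
  → clear
Obstacle 2 [(2,0) (8,1) (10,11) (2,11)]:
  edge (2,0)–(8,1): clear
  edge (8,1)–(10,11): clear
  edge (10,11)–(2,11): clear
  edge (2,11)–(2,0): clear
  midpoint (15,14) outside
  → clear
Obstacle 3 [(13,2) (21,0) (23,11) (13,11)]:
  edge (13,2)–(21,0): clear
  edge (21,0)–(23,11): clear
  edge (23,11)–(13,11): clear
  edge (13,11)–(13,2): clear
  midpoint (15,14) outside
  → clear

FREE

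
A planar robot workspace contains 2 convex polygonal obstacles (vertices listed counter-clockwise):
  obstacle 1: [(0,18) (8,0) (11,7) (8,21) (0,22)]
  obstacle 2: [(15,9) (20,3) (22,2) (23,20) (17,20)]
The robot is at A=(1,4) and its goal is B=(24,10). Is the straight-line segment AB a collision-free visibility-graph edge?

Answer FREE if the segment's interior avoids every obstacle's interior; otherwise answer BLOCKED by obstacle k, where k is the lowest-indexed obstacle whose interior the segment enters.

BLOCKED by obstacle 1

Obstacle 1 [(0,18) (8,0) (11,7) (8,21) (0,22)]:
  edge (0,18)–(8,0): crosses AB
  edge (8,0)–(11,7): crosses AB
  edge (11,7)–(8,21): clear
  edge (8,21)–(0,22): clear
  edge (0,22)–(0,18): clear
  → BLOCKED
Obstacle 2 [(15,9) (20,3) (22,2) (23,20) (17,20)]:
  edge (15,9)–(20,3): crosses AB
  edge (20,3)–(22,2): clear
  edge (22,2)–(23,20): crosses AB
  edge (23,20)–(17,20): clear
  edge (17,20)–(15,9): clear
  → BLOCKED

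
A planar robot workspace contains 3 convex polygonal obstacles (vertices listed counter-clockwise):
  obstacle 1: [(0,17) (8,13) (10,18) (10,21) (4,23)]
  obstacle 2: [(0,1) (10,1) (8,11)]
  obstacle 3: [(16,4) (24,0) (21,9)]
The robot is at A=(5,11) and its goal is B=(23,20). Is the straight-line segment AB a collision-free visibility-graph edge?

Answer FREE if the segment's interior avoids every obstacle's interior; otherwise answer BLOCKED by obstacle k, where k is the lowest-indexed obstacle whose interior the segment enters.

Obstacle 1 [(0,17) (8,13) (10,18) (10,21) (4,23)]:
  edge (0,17)–(8,13): clear
  edge (8,13)–(10,18): clear
  edge (10,18)–(10,21): clear
  edge (10,21)–(4,23): clear
  edge (4,23)–(0,17): clear
  midpoint (14,31/2) outside
  → clear
Obstacle 2 [(0,1) (10,1) (8,11)]:
  edge (0,1)–(10,1): clear
  edge (10,1)–(8,11): clear
  edge (8,11)–(0,1): clear
  midpoint (14,31/2) outside
  → clear
Obstacle 3 [(16,4) (24,0) (21,9)]:
  edge (16,4)–(24,0): clear
  edge (24,0)–(21,9): clear
  edge (21,9)–(16,4): clear
  midpoint (14,31/2) outside
  → clear

FREE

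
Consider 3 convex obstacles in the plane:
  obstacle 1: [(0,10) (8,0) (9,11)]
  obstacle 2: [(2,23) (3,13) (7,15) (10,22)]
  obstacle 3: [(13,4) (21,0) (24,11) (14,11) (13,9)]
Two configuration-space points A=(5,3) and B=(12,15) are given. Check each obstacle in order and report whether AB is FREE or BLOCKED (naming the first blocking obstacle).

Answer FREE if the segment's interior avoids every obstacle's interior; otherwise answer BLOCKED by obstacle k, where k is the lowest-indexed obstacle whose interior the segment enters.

Obstacle 1 [(0,10) (8,0) (9,11)]:
  edge (0,10)–(8,0): crosses AB
  edge (8,0)–(9,11): crosses AB
  edge (9,11)–(0,10): clear
  → BLOCKED
Obstacle 2 [(2,23) (3,13) (7,15) (10,22)]:
  edge (2,23)–(3,13): clear
  edge (3,13)–(7,15): clear
  edge (7,15)–(10,22): clear
  edge (10,22)–(2,23): clear
  midpoint (17/2,9) outside
  → clear
Obstacle 3 [(13,4) (21,0) (24,11) (14,11) (13,9)]:
  edge (13,4)–(21,0): clear
  edge (21,0)–(24,11): clear
  edge (24,11)–(14,11): clear
  edge (14,11)–(13,9): clear
  edge (13,9)–(13,4): clear
  midpoint (17/2,9) outside
  → clear

BLOCKED by obstacle 1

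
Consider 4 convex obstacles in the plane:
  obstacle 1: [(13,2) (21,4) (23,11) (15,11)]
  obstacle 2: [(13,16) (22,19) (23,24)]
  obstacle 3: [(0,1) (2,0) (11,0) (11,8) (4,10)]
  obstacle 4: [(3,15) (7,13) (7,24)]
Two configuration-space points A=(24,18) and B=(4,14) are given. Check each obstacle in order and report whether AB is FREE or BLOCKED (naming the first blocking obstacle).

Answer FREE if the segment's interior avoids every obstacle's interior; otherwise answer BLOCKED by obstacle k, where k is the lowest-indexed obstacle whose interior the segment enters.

BLOCKED by obstacle 4

Obstacle 1 [(13,2) (21,4) (23,11) (15,11)]:
  edge (13,2)–(21,4): clear
  edge (21,4)–(23,11): clear
  edge (23,11)–(15,11): clear
  edge (15,11)–(13,2): clear
  midpoint (14,16) outside
  → clear
Obstacle 2 [(13,16) (22,19) (23,24)]:
  edge (13,16)–(22,19): clear
  edge (22,19)–(23,24): clear
  edge (23,24)–(13,16): clear
  midpoint (14,16) outside
  → clear
Obstacle 3 [(0,1) (2,0) (11,0) (11,8) (4,10)]:
  edge (0,1)–(2,0): clear
  edge (2,0)–(11,0): clear
  edge (11,0)–(11,8): clear
  edge (11,8)–(4,10): clear
  edge (4,10)–(0,1): clear
  midpoint (14,16) outside
  → clear
Obstacle 4 [(3,15) (7,13) (7,24)]:
  edge (3,15)–(7,13): crosses AB
  edge (7,13)–(7,24): crosses AB
  edge (7,24)–(3,15): clear
  → BLOCKED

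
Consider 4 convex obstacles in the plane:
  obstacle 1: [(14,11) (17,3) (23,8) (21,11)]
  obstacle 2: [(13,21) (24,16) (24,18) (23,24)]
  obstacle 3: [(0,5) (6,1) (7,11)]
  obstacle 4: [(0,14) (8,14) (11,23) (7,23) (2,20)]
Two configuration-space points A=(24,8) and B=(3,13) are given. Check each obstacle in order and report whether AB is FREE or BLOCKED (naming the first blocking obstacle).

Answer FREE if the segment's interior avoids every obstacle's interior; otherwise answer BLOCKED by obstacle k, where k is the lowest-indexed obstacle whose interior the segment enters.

BLOCKED by obstacle 1

Obstacle 1 [(14,11) (17,3) (23,8) (21,11)]:
  edge (14,11)–(17,3): crosses AB
  edge (17,3)–(23,8): clear
  edge (23,8)–(21,11): crosses AB
  edge (21,11)–(14,11): clear
  → BLOCKED
Obstacle 2 [(13,21) (24,16) (24,18) (23,24)]:
  edge (13,21)–(24,16): clear
  edge (24,16)–(24,18): clear
  edge (24,18)–(23,24): clear
  edge (23,24)–(13,21): clear
  midpoint (27/2,21/2) outside
  → clear
Obstacle 3 [(0,5) (6,1) (7,11)]:
  edge (0,5)–(6,1): clear
  edge (6,1)–(7,11): clear
  edge (7,11)–(0,5): clear
  midpoint (27/2,21/2) outside
  → clear
Obstacle 4 [(0,14) (8,14) (11,23) (7,23) (2,20)]:
  edge (0,14)–(8,14): clear
  edge (8,14)–(11,23): clear
  edge (11,23)–(7,23): clear
  edge (7,23)–(2,20): clear
  edge (2,20)–(0,14): clear
  midpoint (27/2,21/2) outside
  → clear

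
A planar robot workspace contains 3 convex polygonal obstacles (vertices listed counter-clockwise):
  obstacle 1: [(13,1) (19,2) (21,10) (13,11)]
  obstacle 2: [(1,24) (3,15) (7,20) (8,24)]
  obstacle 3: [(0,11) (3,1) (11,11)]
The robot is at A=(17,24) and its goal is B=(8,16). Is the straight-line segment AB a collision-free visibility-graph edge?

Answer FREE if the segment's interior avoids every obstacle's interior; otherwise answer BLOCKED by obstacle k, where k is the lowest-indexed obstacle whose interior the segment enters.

Obstacle 1 [(13,1) (19,2) (21,10) (13,11)]:
  edge (13,1)–(19,2): clear
  edge (19,2)–(21,10): clear
  edge (21,10)–(13,11): clear
  edge (13,11)–(13,1): clear
  midpoint (25/2,20) outside
  → clear
Obstacle 2 [(1,24) (3,15) (7,20) (8,24)]:
  edge (1,24)–(3,15): clear
  edge (3,15)–(7,20): clear
  edge (7,20)–(8,24): clear
  edge (8,24)–(1,24): clear
  midpoint (25/2,20) outside
  → clear
Obstacle 3 [(0,11) (3,1) (11,11)]:
  edge (0,11)–(3,1): clear
  edge (3,1)–(11,11): clear
  edge (11,11)–(0,11): clear
  midpoint (25/2,20) outside
  → clear

FREE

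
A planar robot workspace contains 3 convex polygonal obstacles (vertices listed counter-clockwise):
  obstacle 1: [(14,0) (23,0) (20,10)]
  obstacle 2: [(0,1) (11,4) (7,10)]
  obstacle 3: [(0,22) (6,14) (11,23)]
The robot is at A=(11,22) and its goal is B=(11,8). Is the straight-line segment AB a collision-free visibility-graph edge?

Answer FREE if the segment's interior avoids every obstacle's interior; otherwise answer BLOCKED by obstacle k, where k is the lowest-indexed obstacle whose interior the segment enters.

FREE

Obstacle 1 [(14,0) (23,0) (20,10)]:
  edge (14,0)–(23,0): clear
  edge (23,0)–(20,10): clear
  edge (20,10)–(14,0): clear
  midpoint (11,15) outside
  → clear
Obstacle 2 [(0,1) (11,4) (7,10)]:
  edge (0,1)–(11,4): clear
  edge (11,4)–(7,10): clear
  edge (7,10)–(0,1): clear
  midpoint (11,15) outside
  → clear
Obstacle 3 [(0,22) (6,14) (11,23)]:
  edge (0,22)–(6,14): clear
  edge (6,14)–(11,23): clear
  edge (11,23)–(0,22): clear
  midpoint (11,15) outside
  → clear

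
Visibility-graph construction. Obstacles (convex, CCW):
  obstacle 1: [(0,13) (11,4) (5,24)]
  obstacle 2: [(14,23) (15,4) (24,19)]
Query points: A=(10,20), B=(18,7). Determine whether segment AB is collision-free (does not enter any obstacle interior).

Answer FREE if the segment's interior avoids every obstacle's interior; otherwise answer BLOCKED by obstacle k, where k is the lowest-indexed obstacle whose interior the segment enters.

BLOCKED by obstacle 2

Obstacle 1 [(0,13) (11,4) (5,24)]:
  edge (0,13)–(11,4): clear
  edge (11,4)–(5,24): clear
  edge (5,24)–(0,13): clear
  midpoint (14,27/2) outside
  → clear
Obstacle 2 [(14,23) (15,4) (24,19)]:
  edge (14,23)–(15,4): crosses AB
  edge (15,4)–(24,19): crosses AB
  edge (24,19)–(14,23): clear
  → BLOCKED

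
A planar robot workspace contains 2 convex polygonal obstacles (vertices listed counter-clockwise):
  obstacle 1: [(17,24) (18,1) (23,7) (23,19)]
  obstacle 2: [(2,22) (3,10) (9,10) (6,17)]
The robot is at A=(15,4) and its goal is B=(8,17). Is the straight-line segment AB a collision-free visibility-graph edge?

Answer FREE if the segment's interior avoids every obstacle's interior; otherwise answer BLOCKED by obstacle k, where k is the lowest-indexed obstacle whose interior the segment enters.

FREE

Obstacle 1 [(17,24) (18,1) (23,7) (23,19)]:
  edge (17,24)–(18,1): clear
  edge (18,1)–(23,7): clear
  edge (23,7)–(23,19): clear
  edge (23,19)–(17,24): clear
  midpoint (23/2,21/2) outside
  → clear
Obstacle 2 [(2,22) (3,10) (9,10) (6,17)]:
  edge (2,22)–(3,10): clear
  edge (3,10)–(9,10): clear
  edge (9,10)–(6,17): clear
  edge (6,17)–(2,22): clear
  midpoint (23/2,21/2) outside
  → clear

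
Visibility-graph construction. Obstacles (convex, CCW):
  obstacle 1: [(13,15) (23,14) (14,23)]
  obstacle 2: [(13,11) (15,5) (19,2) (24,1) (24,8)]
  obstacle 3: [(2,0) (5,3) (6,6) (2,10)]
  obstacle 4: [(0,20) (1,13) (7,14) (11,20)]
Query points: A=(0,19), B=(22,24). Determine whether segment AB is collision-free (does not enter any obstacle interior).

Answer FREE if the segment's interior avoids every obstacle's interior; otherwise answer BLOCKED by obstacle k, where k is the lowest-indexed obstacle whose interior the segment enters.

BLOCKED by obstacle 1

Obstacle 1 [(13,15) (23,14) (14,23)]:
  edge (13,15)–(23,14): clear
  edge (23,14)–(14,23): crosses AB
  edge (14,23)–(13,15): crosses AB
  → BLOCKED
Obstacle 2 [(13,11) (15,5) (19,2) (24,1) (24,8)]:
  edge (13,11)–(15,5): clear
  edge (15,5)–(19,2): clear
  edge (19,2)–(24,1): clear
  edge (24,1)–(24,8): clear
  edge (24,8)–(13,11): clear
  midpoint (11,43/2) outside
  → clear
Obstacle 3 [(2,0) (5,3) (6,6) (2,10)]:
  edge (2,0)–(5,3): clear
  edge (5,3)–(6,6): clear
  edge (6,6)–(2,10): clear
  edge (2,10)–(2,0): clear
  midpoint (11,43/2) outside
  → clear
Obstacle 4 [(0,20) (1,13) (7,14) (11,20)]:
  edge (0,20)–(1,13): crosses AB
  edge (1,13)–(7,14): clear
  edge (7,14)–(11,20): clear
  edge (11,20)–(0,20): crosses AB
  → BLOCKED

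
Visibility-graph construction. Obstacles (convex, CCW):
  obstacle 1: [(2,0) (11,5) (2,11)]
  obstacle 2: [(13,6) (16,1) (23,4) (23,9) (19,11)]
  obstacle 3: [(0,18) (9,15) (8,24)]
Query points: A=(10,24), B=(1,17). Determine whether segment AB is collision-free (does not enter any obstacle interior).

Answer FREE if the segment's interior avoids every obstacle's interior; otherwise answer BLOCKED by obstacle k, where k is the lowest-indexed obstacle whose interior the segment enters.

BLOCKED by obstacle 3

Obstacle 1 [(2,0) (11,5) (2,11)]:
  edge (2,0)–(11,5): clear
  edge (11,5)–(2,11): clear
  edge (2,11)–(2,0): clear
  midpoint (11/2,41/2) outside
  → clear
Obstacle 2 [(13,6) (16,1) (23,4) (23,9) (19,11)]:
  edge (13,6)–(16,1): clear
  edge (16,1)–(23,4): clear
  edge (23,4)–(23,9): clear
  edge (23,9)–(19,11): clear
  edge (19,11)–(13,6): clear
  midpoint (11/2,41/2) outside
  → clear
Obstacle 3 [(0,18) (9,15) (8,24)]:
  edge (0,18)–(9,15): crosses AB
  edge (9,15)–(8,24): crosses AB
  edge (8,24)–(0,18): clear
  → BLOCKED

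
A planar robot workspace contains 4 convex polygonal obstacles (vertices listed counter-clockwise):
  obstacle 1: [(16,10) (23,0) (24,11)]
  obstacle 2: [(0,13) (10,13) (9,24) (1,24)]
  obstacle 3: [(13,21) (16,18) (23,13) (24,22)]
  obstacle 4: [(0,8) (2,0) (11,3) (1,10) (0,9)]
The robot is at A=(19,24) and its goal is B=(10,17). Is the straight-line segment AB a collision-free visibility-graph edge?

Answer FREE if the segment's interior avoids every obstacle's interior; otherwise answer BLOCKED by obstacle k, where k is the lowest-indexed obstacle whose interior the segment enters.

Obstacle 1 [(16,10) (23,0) (24,11)]:
  edge (16,10)–(23,0): clear
  edge (23,0)–(24,11): clear
  edge (24,11)–(16,10): clear
  midpoint (29/2,41/2) outside
  → clear
Obstacle 2 [(0,13) (10,13) (9,24) (1,24)]:
  edge (0,13)–(10,13): clear
  edge (10,13)–(9,24): clear
  edge (9,24)–(1,24): clear
  edge (1,24)–(0,13): clear
  midpoint (29/2,41/2) outside
  → clear
Obstacle 3 [(13,21) (16,18) (23,13) (24,22)]:
  edge (13,21)–(16,18): crosses AB
  edge (16,18)–(23,13): clear
  edge (23,13)–(24,22): clear
  edge (24,22)–(13,21): crosses AB
  → BLOCKED
Obstacle 4 [(0,8) (2,0) (11,3) (1,10) (0,9)]:
  edge (0,8)–(2,0): clear
  edge (2,0)–(11,3): clear
  edge (11,3)–(1,10): clear
  edge (1,10)–(0,9): clear
  edge (0,9)–(0,8): clear
  midpoint (29/2,41/2) outside
  → clear

BLOCKED by obstacle 3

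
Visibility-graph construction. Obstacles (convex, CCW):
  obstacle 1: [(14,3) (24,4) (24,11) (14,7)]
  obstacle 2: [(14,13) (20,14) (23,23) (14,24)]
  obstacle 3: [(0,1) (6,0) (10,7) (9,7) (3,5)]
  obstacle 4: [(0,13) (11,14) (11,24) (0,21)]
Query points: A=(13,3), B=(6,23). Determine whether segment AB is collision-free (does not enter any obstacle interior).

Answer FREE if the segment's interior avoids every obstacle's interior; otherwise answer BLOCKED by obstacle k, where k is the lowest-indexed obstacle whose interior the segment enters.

BLOCKED by obstacle 4

Obstacle 1 [(14,3) (24,4) (24,11) (14,7)]:
  edge (14,3)–(24,4): clear
  edge (24,4)–(24,11): clear
  edge (24,11)–(14,7): clear
  edge (14,7)–(14,3): clear
  midpoint (19/2,13) outside
  → clear
Obstacle 2 [(14,13) (20,14) (23,23) (14,24)]:
  edge (14,13)–(20,14): clear
  edge (20,14)–(23,23): clear
  edge (23,23)–(14,24): clear
  edge (14,24)–(14,13): clear
  midpoint (19/2,13) outside
  → clear
Obstacle 3 [(0,1) (6,0) (10,7) (9,7) (3,5)]:
  edge (0,1)–(6,0): clear
  edge (6,0)–(10,7): clear
  edge (10,7)–(9,7): clear
  edge (9,7)–(3,5): clear
  edge (3,5)–(0,1): clear
  midpoint (19/2,13) outside
  → clear
Obstacle 4 [(0,13) (11,14) (11,24) (0,21)]:
  edge (0,13)–(11,14): crosses AB
  edge (11,14)–(11,24): clear
  edge (11,24)–(0,21): crosses AB
  edge (0,21)–(0,13): clear
  → BLOCKED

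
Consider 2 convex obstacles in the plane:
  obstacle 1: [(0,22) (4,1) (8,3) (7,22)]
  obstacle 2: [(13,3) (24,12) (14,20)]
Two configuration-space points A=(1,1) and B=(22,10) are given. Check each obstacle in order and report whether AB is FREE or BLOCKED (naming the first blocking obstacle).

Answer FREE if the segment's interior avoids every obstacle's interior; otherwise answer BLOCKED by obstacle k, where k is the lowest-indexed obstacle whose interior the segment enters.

Obstacle 1 [(0,22) (4,1) (8,3) (7,22)]:
  edge (0,22)–(4,1): crosses AB
  edge (4,1)–(8,3): clear
  edge (8,3)–(7,22): crosses AB
  edge (7,22)–(0,22): clear
  → BLOCKED
Obstacle 2 [(13,3) (24,12) (14,20)]:
  edge (13,3)–(24,12): crosses AB
  edge (24,12)–(14,20): clear
  edge (14,20)–(13,3): crosses AB
  → BLOCKED

BLOCKED by obstacle 1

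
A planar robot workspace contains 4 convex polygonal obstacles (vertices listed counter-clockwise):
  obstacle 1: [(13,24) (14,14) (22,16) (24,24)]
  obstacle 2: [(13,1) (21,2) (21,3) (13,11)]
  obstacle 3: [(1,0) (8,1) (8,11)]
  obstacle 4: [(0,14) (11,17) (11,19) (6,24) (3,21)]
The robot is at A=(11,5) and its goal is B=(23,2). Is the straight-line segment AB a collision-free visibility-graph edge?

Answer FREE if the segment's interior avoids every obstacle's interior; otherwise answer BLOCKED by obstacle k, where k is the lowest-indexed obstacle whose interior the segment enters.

Obstacle 1 [(13,24) (14,14) (22,16) (24,24)]:
  edge (13,24)–(14,14): clear
  edge (14,14)–(22,16): clear
  edge (22,16)–(24,24): clear
  edge (24,24)–(13,24): clear
  midpoint (17,7/2) outside
  → clear
Obstacle 2 [(13,1) (21,2) (21,3) (13,11)]:
  edge (13,1)–(21,2): clear
  edge (21,2)–(21,3): crosses AB
  edge (21,3)–(13,11): clear
  edge (13,11)–(13,1): crosses AB
  → BLOCKED
Obstacle 3 [(1,0) (8,1) (8,11)]:
  edge (1,0)–(8,1): clear
  edge (8,1)–(8,11): clear
  edge (8,11)–(1,0): clear
  midpoint (17,7/2) outside
  → clear
Obstacle 4 [(0,14) (11,17) (11,19) (6,24) (3,21)]:
  edge (0,14)–(11,17): clear
  edge (11,17)–(11,19): clear
  edge (11,19)–(6,24): clear
  edge (6,24)–(3,21): clear
  edge (3,21)–(0,14): clear
  midpoint (17,7/2) outside
  → clear

BLOCKED by obstacle 2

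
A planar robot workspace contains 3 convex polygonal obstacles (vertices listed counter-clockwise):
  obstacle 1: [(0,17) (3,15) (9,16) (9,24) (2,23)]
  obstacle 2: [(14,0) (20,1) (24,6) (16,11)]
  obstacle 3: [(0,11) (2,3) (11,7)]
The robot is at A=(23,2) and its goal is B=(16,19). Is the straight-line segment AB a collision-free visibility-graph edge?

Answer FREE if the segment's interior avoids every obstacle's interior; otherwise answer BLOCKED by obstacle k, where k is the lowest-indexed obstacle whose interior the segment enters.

BLOCKED by obstacle 2

Obstacle 1 [(0,17) (3,15) (9,16) (9,24) (2,23)]:
  edge (0,17)–(3,15): clear
  edge (3,15)–(9,16): clear
  edge (9,16)–(9,24): clear
  edge (9,24)–(2,23): clear
  edge (2,23)–(0,17): clear
  midpoint (39/2,21/2) outside
  → clear
Obstacle 2 [(14,0) (20,1) (24,6) (16,11)]:
  edge (14,0)–(20,1): clear
  edge (20,1)–(24,6): crosses AB
  edge (24,6)–(16,11): crosses AB
  edge (16,11)–(14,0): clear
  → BLOCKED
Obstacle 3 [(0,11) (2,3) (11,7)]:
  edge (0,11)–(2,3): clear
  edge (2,3)–(11,7): clear
  edge (11,7)–(0,11): clear
  midpoint (39/2,21/2) outside
  → clear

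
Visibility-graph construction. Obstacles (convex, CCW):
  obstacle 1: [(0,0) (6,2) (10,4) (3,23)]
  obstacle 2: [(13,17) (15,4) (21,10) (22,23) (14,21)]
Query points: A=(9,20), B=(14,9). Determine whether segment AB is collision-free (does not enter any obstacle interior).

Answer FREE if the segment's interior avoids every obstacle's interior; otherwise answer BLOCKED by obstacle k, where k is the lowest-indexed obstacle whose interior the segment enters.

FREE

Obstacle 1 [(0,0) (6,2) (10,4) (3,23)]:
  edge (0,0)–(6,2): clear
  edge (6,2)–(10,4): clear
  edge (10,4)–(3,23): clear
  edge (3,23)–(0,0): clear
  midpoint (23/2,29/2) outside
  → clear
Obstacle 2 [(13,17) (15,4) (21,10) (22,23) (14,21)]:
  edge (13,17)–(15,4): clear
  edge (15,4)–(21,10): clear
  edge (21,10)–(22,23): clear
  edge (22,23)–(14,21): clear
  edge (14,21)–(13,17): clear
  midpoint (23/2,29/2) outside
  → clear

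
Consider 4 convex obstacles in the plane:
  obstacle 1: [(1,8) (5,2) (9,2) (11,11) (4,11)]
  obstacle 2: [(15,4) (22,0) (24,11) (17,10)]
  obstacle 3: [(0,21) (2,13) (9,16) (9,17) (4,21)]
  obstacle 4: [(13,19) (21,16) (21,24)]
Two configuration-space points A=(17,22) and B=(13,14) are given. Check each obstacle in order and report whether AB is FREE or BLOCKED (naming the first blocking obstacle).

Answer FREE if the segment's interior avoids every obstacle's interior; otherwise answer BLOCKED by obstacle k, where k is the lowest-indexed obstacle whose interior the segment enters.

BLOCKED by obstacle 4

Obstacle 1 [(1,8) (5,2) (9,2) (11,11) (4,11)]:
  edge (1,8)–(5,2): clear
  edge (5,2)–(9,2): clear
  edge (9,2)–(11,11): clear
  edge (11,11)–(4,11): clear
  edge (4,11)–(1,8): clear
  midpoint (15,18) outside
  → clear
Obstacle 2 [(15,4) (22,0) (24,11) (17,10)]:
  edge (15,4)–(22,0): clear
  edge (22,0)–(24,11): clear
  edge (24,11)–(17,10): clear
  edge (17,10)–(15,4): clear
  midpoint (15,18) outside
  → clear
Obstacle 3 [(0,21) (2,13) (9,16) (9,17) (4,21)]:
  edge (0,21)–(2,13): clear
  edge (2,13)–(9,16): clear
  edge (9,16)–(9,17): clear
  edge (9,17)–(4,21): clear
  edge (4,21)–(0,21): clear
  midpoint (15,18) outside
  → clear
Obstacle 4 [(13,19) (21,16) (21,24)]:
  edge (13,19)–(21,16): crosses AB
  edge (21,16)–(21,24): clear
  edge (21,24)–(13,19): crosses AB
  → BLOCKED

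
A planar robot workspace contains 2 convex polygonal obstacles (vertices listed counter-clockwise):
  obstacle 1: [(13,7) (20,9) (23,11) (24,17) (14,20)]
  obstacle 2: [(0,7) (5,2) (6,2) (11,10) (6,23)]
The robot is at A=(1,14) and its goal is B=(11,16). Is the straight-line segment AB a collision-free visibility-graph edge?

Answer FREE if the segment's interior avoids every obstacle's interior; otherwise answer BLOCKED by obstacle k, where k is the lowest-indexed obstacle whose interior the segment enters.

Obstacle 1 [(13,7) (20,9) (23,11) (24,17) (14,20)]:
  edge (13,7)–(20,9): clear
  edge (20,9)–(23,11): clear
  edge (23,11)–(24,17): clear
  edge (24,17)–(14,20): clear
  edge (14,20)–(13,7): clear
  midpoint (6,15) outside
  → clear
Obstacle 2 [(0,7) (5,2) (6,2) (11,10) (6,23)]:
  edge (0,7)–(5,2): clear
  edge (5,2)–(6,2): clear
  edge (6,2)–(11,10): clear
  edge (11,10)–(6,23): crosses AB
  edge (6,23)–(0,7): crosses AB
  → BLOCKED

BLOCKED by obstacle 2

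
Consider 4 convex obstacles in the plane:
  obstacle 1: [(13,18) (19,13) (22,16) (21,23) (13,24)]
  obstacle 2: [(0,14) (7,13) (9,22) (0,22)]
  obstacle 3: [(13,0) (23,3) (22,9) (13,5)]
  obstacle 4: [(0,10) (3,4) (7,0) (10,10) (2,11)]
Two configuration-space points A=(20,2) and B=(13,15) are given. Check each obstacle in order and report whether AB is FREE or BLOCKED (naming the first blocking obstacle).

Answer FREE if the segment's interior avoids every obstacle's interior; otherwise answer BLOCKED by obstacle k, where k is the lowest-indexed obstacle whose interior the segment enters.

Obstacle 1 [(13,18) (19,13) (22,16) (21,23) (13,24)]:
  edge (13,18)–(19,13): clear
  edge (19,13)–(22,16): clear
  edge (22,16)–(21,23): clear
  edge (21,23)–(13,24): clear
  edge (13,24)–(13,18): clear
  midpoint (33/2,17/2) outside
  → clear
Obstacle 2 [(0,14) (7,13) (9,22) (0,22)]:
  edge (0,14)–(7,13): clear
  edge (7,13)–(9,22): clear
  edge (9,22)–(0,22): clear
  edge (0,22)–(0,14): clear
  midpoint (33/2,17/2) outside
  → clear
Obstacle 3 [(13,0) (23,3) (22,9) (13,5)]:
  edge (13,0)–(23,3): crosses AB
  edge (23,3)–(22,9): clear
  edge (22,9)–(13,5): crosses AB
  edge (13,5)–(13,0): clear
  → BLOCKED
Obstacle 4 [(0,10) (3,4) (7,0) (10,10) (2,11)]:
  edge (0,10)–(3,4): clear
  edge (3,4)–(7,0): clear
  edge (7,0)–(10,10): clear
  edge (10,10)–(2,11): clear
  edge (2,11)–(0,10): clear
  midpoint (33/2,17/2) outside
  → clear

BLOCKED by obstacle 3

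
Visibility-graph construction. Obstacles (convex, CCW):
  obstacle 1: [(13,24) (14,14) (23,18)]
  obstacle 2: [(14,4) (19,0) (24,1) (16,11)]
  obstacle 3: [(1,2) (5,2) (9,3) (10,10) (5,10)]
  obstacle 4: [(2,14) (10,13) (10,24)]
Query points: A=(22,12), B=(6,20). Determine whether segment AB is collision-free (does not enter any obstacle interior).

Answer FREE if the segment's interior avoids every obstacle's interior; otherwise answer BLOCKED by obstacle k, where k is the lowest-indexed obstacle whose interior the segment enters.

BLOCKED by obstacle 1

Obstacle 1 [(13,24) (14,14) (23,18)]:
  edge (13,24)–(14,14): crosses AB
  edge (14,14)–(23,18): crosses AB
  edge (23,18)–(13,24): clear
  → BLOCKED
Obstacle 2 [(14,4) (19,0) (24,1) (16,11)]:
  edge (14,4)–(19,0): clear
  edge (19,0)–(24,1): clear
  edge (24,1)–(16,11): clear
  edge (16,11)–(14,4): clear
  midpoint (14,16) outside
  → clear
Obstacle 3 [(1,2) (5,2) (9,3) (10,10) (5,10)]:
  edge (1,2)–(5,2): clear
  edge (5,2)–(9,3): clear
  edge (9,3)–(10,10): clear
  edge (10,10)–(5,10): clear
  edge (5,10)–(1,2): clear
  midpoint (14,16) outside
  → clear
Obstacle 4 [(2,14) (10,13) (10,24)]:
  edge (2,14)–(10,13): clear
  edge (10,13)–(10,24): crosses AB
  edge (10,24)–(2,14): crosses AB
  → BLOCKED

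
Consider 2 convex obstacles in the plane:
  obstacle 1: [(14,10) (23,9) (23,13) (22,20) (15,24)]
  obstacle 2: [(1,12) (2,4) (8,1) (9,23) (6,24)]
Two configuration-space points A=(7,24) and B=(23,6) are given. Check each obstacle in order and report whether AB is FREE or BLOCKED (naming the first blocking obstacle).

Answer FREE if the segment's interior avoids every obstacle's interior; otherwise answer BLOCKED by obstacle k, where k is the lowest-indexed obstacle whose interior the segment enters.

Obstacle 1 [(14,10) (23,9) (23,13) (22,20) (15,24)]:
  edge (14,10)–(23,9): crosses AB
  edge (23,9)–(23,13): clear
  edge (23,13)–(22,20): clear
  edge (22,20)–(15,24): clear
  edge (15,24)–(14,10): crosses AB
  → BLOCKED
Obstacle 2 [(1,12) (2,4) (8,1) (9,23) (6,24)]:
  edge (1,12)–(2,4): clear
  edge (2,4)–(8,1): clear
  edge (8,1)–(9,23): crosses AB
  edge (9,23)–(6,24): crosses AB
  edge (6,24)–(1,12): clear
  → BLOCKED

BLOCKED by obstacle 1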